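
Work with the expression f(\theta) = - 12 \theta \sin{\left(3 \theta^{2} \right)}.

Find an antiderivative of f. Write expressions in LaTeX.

The substitution u = 3 \theta^{2} works: f is exactly (dF/du)*(du/d\theta) for that inner function.
Check: d/d\theta[2 \cos{\left(3 \theta^{2} \right)}] = - 12 \theta \sin{\left(3 \theta^{2} \right)} = f(\theta).

An antiderivative is F(\theta) = 2 \cos{\left(3 \theta^{2} \right)}.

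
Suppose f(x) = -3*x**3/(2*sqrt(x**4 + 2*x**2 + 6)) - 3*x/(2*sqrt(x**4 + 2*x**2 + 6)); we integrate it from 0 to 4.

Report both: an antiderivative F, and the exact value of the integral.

Antiderivative: F(x) = -3*sqrt(x**4 + 2*x**2 + 6)/4; value = -9*sqrt(6)/2

f matches the chain-rule pattern g'(h)*h' with inner function h(x) = x**4 + 2*x**2 + 6; substituting u = h(x) collapses the integral.
F(x) = -3*sqrt(x**4 + 2*x**2 + 6)/4 is an antiderivative of f.
Check: d/dx[-3*sqrt(x**4 + 2*x**2 + 6)/4] = (-3*x**3 - 3*x)/(2*sqrt(x**4 + 2*x**2 + 6)), which equals f(x).
F(4) = -21*sqrt(6)/4; F(0) = -3*sqrt(6)/4.
Integral = F(4) - F(0) = -9*sqrt(6)/2.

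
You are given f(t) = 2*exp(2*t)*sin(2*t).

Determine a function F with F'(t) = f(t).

An antiderivative is F(t) = exp(2*t)*sin(2*t)/2 - exp(2*t)*cos(2*t)/2.

A first test for any F(t): its t-derivative must equal f(t) identically.
Check: d/dt[exp(2*t)*sin(2*t)/2 - exp(2*t)*cos(2*t)/2] = 2*exp(2*t)*sin(2*t) = f(t).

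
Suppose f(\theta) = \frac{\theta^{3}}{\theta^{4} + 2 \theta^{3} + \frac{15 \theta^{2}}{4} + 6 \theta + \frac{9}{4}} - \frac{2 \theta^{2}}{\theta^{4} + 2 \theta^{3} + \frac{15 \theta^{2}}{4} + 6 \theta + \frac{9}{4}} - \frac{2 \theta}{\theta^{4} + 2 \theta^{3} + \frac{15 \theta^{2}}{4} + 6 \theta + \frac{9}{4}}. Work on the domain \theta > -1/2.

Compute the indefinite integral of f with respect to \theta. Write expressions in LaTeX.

The denominator factors as \left(2 \theta + 1\right) \left(2 \theta + 3\right) \left(\theta^{2} + 3\right); partial fractions split f into directly integrable pieces: - \frac{4 \left(\theta + 58\right)}{91 \left(\theta^{2} + 3\right)} + \frac{13}{7 \left(2 \theta + 3\right)} + \frac{3}{13 \left(2 \theta + 1\right)}.
Check: d/d\theta[- \frac{- 63 \log{\left(\theta + \frac{1}{2} \right)} - 507 \log{\left(\theta + \frac{3}{2} \right)} + 12 \log{\left(\theta^{2} + 3 \right)} + 464 \sqrt{3} \operatorname{atan}{\left(\frac{\sqrt{3} \theta}{3} \right)}}{546}] = \frac{4 \theta^{3} - 8 \theta^{2} - 8 \theta}{4 \theta^{4} + 8 \theta^{3} + 15 \theta^{2} + 24 \theta + 9}, which equals f(\theta).

F(\theta) = - \frac{- 63 \log{\left(\theta + \frac{1}{2} \right)} - 507 \log{\left(\theta + \frac{3}{2} \right)} + 12 \log{\left(\theta^{2} + 3 \right)} + 464 \sqrt{3} \operatorname{atan}{\left(\frac{\sqrt{3} \theta}{3} \right)}}{546} + C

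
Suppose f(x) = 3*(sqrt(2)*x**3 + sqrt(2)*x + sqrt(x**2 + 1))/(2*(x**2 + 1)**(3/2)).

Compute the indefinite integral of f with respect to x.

Since d/dx undoes antidifferentiation here, F'(x) = f(x) is required of F(x).
Check: d/dx[3*sqrt(2*x**2 + 2)/2 + 3*atan(x)/2] = (3*sqrt(2)*x**3 + 3*sqrt(2)*x + 3*sqrt(x**2 + 1))/(2*x**2*sqrt(x**2 + 1) + 2*sqrt(x**2 + 1)), which equals f(x).

F(x) = 3*sqrt(2*x**2 + 2)/2 + 3*atan(x)/2 + C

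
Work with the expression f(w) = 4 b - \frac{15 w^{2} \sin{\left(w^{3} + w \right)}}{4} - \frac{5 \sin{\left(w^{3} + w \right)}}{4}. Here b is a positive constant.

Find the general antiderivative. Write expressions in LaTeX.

The integrand splits into summands that can be handled one at a time.
Check: d/dw[\frac{16 b w + 5 \cos{\left(w^{3} + w \right)}}{4}] = 4 b - \frac{15 w^{2} \sin{\left(w^{3} + w \right)}}{4} - \frac{5 \sin{\left(w^{3} + w \right)}}{4} = f(w).

F(w) = \frac{16 b w + 5 \cos{\left(w^{3} + w \right)}}{4} + C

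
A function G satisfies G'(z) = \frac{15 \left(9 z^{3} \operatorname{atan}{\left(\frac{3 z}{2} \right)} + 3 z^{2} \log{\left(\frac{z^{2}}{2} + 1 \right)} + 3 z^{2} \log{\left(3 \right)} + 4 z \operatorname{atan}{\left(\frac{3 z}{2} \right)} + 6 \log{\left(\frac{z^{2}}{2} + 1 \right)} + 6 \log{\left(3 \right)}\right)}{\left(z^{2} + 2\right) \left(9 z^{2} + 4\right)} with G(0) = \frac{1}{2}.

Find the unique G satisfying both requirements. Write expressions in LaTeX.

G(z) = \frac{15 \log{\left(\frac{3 z^{2}}{2} + 3 \right)} \operatorname{atan}{\left(\frac{3 z}{2} \right)}}{2} + \frac{1}{2}

Recognize the product-rule pattern: G'(z) = u'v + uv' with u = \frac{15 \operatorname{atan}{\left(\frac{3 z}{2} \right)}}{2}, v = \log{\left(\frac{3 z^{2}}{2} + 3 \right)}, so integration by parts undoes it.
A general antiderivative is \frac{15 \log{\left(\frac{3 z^{2}}{2} + 3 \right)} \operatorname{atan}{\left(\frac{3 z}{2} \right)}}{2} + C.
The condition gives C = \frac{1}{2} - (0) = \frac{1}{2}.
So G(z) = \frac{15 \log{\left(\frac{3 z^{2}}{2} + 3 \right)} \operatorname{atan}{\left(\frac{3 z}{2} \right)}}{2} + \frac{1}{2}.
Check: d/dz[\frac{15 \log{\left(\frac{3 z^{2}}{2} + 3 \right)} \operatorname{atan}{\left(\frac{3 z}{2} \right)}}{2} + \frac{1}{2}] = \frac{135 z^{3} \operatorname{atan}{\left(\frac{3 z}{2} \right)} + 45 z^{2} \log{\left(\frac{z^{2}}{2} + 1 \right)} + 45 z^{2} \log{\left(3 \right)} + 60 z \operatorname{atan}{\left(\frac{3 z}{2} \right)} + 90 \log{\left(\frac{z^{2}}{2} + 1 \right)} + 90 \log{\left(3 \right)}}{9 z^{4} + 22 z^{2} + 8}, which equals G'(z).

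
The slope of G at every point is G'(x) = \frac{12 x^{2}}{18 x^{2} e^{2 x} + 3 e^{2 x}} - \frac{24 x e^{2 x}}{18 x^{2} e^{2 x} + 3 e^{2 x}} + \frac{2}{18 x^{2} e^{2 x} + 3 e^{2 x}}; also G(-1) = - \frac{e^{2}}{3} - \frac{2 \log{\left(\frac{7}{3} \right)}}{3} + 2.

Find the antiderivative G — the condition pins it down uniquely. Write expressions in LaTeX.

The integrand splits into summands that can be handled one at a time.
A general antiderivative is - \frac{2 \log{\left(2 x^{2} + \frac{1}{3} \right)}}{3} - \frac{e^{- 2 x}}{3} + C.
The condition gives C = - \frac{e^{2}}{3} - \frac{2 \log{\left(\frac{7}{3} \right)}}{3} + 2 - (- \frac{e^{2}}{3} - \frac{2 \log{\left(\frac{7}{3} \right)}}{3}) = 2.
So G(x) = - \frac{2 \log{\left(2 x^{2} + \frac{1}{3} \right)}}{3} + 2 - \frac{e^{- 2 x}}{3}.
Check: d/dx[- \frac{2 \log{\left(2 x^{2} + \frac{1}{3} \right)}}{3} + 2 - \frac{e^{- 2 x}}{3}] = \frac{12 x^{2} - 24 x e^{2 x} + 2}{18 x^{2} e^{2 x} + 3 e^{2 x}}, which equals G'(x).

G(x) = - \frac{2 \log{\left(2 x^{2} + \frac{1}{3} \right)}}{3} + 2 - \frac{e^{- 2 x}}{3}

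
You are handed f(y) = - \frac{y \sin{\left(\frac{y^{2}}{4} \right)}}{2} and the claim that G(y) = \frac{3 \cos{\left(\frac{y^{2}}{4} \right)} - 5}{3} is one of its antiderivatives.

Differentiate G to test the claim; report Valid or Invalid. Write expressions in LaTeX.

Valid - the claim checks out under differentiation.

d/dy[G] = - \frac{y \sin{\left(\frac{y^{2}}{4} \right)}}{2}
This equals f(y) exactly, so the claim holds.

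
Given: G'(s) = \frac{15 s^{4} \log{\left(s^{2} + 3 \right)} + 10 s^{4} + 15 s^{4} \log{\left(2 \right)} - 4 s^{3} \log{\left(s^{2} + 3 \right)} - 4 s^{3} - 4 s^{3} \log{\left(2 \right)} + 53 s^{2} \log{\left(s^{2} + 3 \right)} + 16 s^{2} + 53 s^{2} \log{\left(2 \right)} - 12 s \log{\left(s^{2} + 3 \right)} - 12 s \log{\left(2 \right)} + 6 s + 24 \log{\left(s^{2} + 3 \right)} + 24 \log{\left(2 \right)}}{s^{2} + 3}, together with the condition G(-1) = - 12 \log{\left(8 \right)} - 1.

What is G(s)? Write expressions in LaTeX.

Recognize the product-rule pattern: G'(s) = u'v + uv' with u = 5 s^{3} - 2 s^{2} + 8 s + 3, v = \log{\left(2 s^{2} + 6 \right)}, so integration by parts undoes it.
A general antiderivative is - 2 \left(- \frac{5 s^{3}}{2} + s^{2} - 4 s - \frac{3}{2}\right) \log{\left(2 s^{2} + 6 \right)} + C.
The condition gives C = - 12 \log{\left(8 \right)} - 1 - (- 12 \log{\left(8 \right)}) = -1.
So G(s) = 5 s^{3} \log{\left(2 s^{2} + 6 \right)} - 2 s^{2} \log{\left(2 s^{2} + 6 \right)} + 8 s \log{\left(2 s^{2} + 6 \right)} + 3 \log{\left(2 s^{2} + 6 \right)} - 1.
Check: d/ds[5 s^{3} \log{\left(2 s^{2} + 6 \right)} - 2 s^{2} \log{\left(2 s^{2} + 6 \right)} + 8 s \log{\left(2 s^{2} + 6 \right)} + 3 \log{\left(2 s^{2} + 6 \right)} - 1] = \frac{15 s^{4} \log{\left(s^{2} + 3 \right)} + 10 s^{4} + 15 s^{4} \log{\left(2 \right)} - 4 s^{3} \log{\left(s^{2} + 3 \right)} - 4 s^{3} - 4 s^{3} \log{\left(2 \right)} + 53 s^{2} \log{\left(s^{2} + 3 \right)} + 16 s^{2} + 53 s^{2} \log{\left(2 \right)} - 12 s \log{\left(s^{2} + 3 \right)} - 12 s \log{\left(2 \right)} + 6 s + 24 \log{\left(s^{2} + 3 \right)} + 24 \log{\left(2 \right)}}{s^{2} + 3} = G'(s).

G(s) = 5 s^{3} \log{\left(2 s^{2} + 6 \right)} - 2 s^{2} \log{\left(2 s^{2} + 6 \right)} + 8 s \log{\left(2 s^{2} + 6 \right)} + 3 \log{\left(2 s^{2} + 6 \right)} - 1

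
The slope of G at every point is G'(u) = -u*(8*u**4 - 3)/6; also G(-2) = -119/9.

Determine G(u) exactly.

Differentiate the proposed G(u) back; it has to land on the given G'(u).
A general antiderivative is -2*u**6/9 + u**2/4 + C.
The condition gives C = -119/9 - (-119/9) = 0.
So G(u) = u**2*(9 - 8*u**4)/36.
Check: d/du[u**2*(9 - 8*u**4)/36] = -4*u**5/3 + u/2, which equals G'(u).

G(u) = u**2*(9 - 8*u**4)/36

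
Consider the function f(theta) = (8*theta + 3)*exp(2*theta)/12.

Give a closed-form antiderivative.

Recognize the product-rule pattern: f = u'v + uv' with u = theta/3 - 1/24, v = exp(2*theta), so integration by parts undoes it.
Check: d/dtheta[theta*exp(2*theta)/3 - exp(2*theta)/24] = 2*theta*exp(2*theta)/3 + exp(2*theta)/4, which equals f(theta).

An antiderivative is F(theta) = theta*exp(2*theta)/3 - exp(2*theta)/24.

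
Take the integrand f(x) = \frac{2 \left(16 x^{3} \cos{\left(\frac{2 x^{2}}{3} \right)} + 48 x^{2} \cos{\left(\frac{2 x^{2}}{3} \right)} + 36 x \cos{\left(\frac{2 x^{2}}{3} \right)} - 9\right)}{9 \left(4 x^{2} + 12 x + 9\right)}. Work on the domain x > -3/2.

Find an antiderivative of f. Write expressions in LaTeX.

An antiderivative F(x) passes only if d/dx[F] lands on f(x) exactly.
Check: d/dx[\frac{4 x \sin{\left(\frac{2 x^{2}}{3} \right)} + 6 \sin{\left(\frac{2 x^{2}}{3} \right)} + 3}{3 \left(2 x + 3\right)}] = \frac{32 x^{3} \cos{\left(\frac{2 x^{2}}{3} \right)} + 96 x^{2} \cos{\left(\frac{2 x^{2}}{3} \right)} + 72 x \cos{\left(\frac{2 x^{2}}{3} \right)} - 18}{36 x^{2} + 108 x + 81}, which equals f(x).

An antiderivative is F(x) = \frac{4 x \sin{\left(\frac{2 x^{2}}{3} \right)} + 6 \sin{\left(\frac{2 x^{2}}{3} \right)} + 3}{3 \left(2 x + 3\right)}.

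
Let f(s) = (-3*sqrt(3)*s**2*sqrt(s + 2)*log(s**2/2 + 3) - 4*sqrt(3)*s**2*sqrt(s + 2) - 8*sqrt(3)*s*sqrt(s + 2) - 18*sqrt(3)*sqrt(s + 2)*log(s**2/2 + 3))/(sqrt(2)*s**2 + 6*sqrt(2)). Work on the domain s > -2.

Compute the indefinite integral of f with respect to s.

F(s) = -sqrt(6)*(s + 2)**(3/2)*log(s**2/2 + 3) + C

Recognize the product-rule pattern: f = u'v + uv' with u = -4*(3*s/2 + 3)**(3/2)/3, v = log(s**2/2 + 3), so integration by parts undoes it.
Check: d/ds[-sqrt(6)*(s + 2)**(3/2)*log(s**2/2 + 3)] = (-3*sqrt(6)*s**2*sqrt(s + 2)*log(s**2/2 + 3) - 4*sqrt(6)*s**2*sqrt(s + 2) - 8*sqrt(6)*s*sqrt(s + 2) - 18*sqrt(6)*sqrt(s + 2)*log(s**2/2 + 3))/(2*s**2 + 12), which equals f(s).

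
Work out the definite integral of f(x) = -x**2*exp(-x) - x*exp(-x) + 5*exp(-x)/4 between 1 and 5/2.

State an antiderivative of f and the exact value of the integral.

Antiderivative: F(x) = (4*x**2 + 12*x + 7)*exp(-x)/4; value = -23*exp(-1)/4 + 31*exp(-5/2)/2

Recognize the product-rule pattern: f = u'v + uv' with u = x**2 + 3*x + 7/4, v = exp(-x), so integration by parts undoes it.
F(x) = (4*x**2 + 12*x + 7)*exp(-x)/4 is an antiderivative of f.
Check: d/dx[(4*x**2 + 12*x + 7)*exp(-x)/4] = (-4*x**2 - 4*x + 5)*exp(-x)/4, which equals f(x).
F(5/2) = 31*exp(-5/2)/2; F(1) = 23*exp(-1)/4.
Integral = F(5/2) - F(1) = -23*exp(-1)/4 + 31*exp(-5/2)/2.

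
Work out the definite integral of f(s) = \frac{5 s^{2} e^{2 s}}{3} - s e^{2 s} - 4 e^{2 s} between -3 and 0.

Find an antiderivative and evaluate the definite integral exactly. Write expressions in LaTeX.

Antiderivative: F(s) = \frac{\left(5 s^{2} - 8 s - 8\right) e^{2 s}}{6}; value = - \frac{4}{3} - \frac{61}{6 e^{6}}

f has the shape u'v + uv' for u = \frac{5 s^{2}}{6} - \frac{4 s}{3} - \frac{4}{3} and v = e^{2 s} — it is the derivative of the product u*v.
F(s) = \frac{\left(5 s^{2} - 8 s - 8\right) e^{2 s}}{6} is an antiderivative of f.
Check: d/ds[\frac{\left(5 s^{2} - 8 s - 8\right) e^{2 s}}{6}] = \frac{5 s^{2} e^{2 s}}{3} - s e^{2 s} - 4 e^{2 s} = f(s).
F(0) = - \frac{4}{3}; F(-3) = \frac{61}{6 e^{6}}.
Integral = F(0) - F(-3) = - \frac{4}{3} - \frac{61}{6 e^{6}}.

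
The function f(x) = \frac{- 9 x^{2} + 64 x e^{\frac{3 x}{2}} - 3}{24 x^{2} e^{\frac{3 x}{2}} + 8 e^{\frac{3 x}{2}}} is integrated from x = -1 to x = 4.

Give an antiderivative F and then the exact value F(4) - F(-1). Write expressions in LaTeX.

Antiderivative: F(x) = \frac{\left(16 e^{\frac{3 x}{2}} \log{\left(x^{2} + \frac{1}{3} \right)} + 3\right) e^{- \frac{3 x}{2}}}{12}; value = - \frac{e^{\frac{3}{2}}}{4} - \frac{4 \log{\left(\frac{4}{3} \right)}}{3} + \frac{1}{4 e^{6}} + \frac{4 \log{\left(\frac{49}{3} \right)}}{3}

Whatever form F(x) takes, F'(x) = f(x) is non-negotiable.
F(x) = \frac{\left(16 e^{\frac{3 x}{2}} \log{\left(x^{2} + \frac{1}{3} \right)} + 3\right) e^{- \frac{3 x}{2}}}{12} is an antiderivative of f.
Check: d/dx[\frac{\left(16 e^{\frac{3 x}{2}} \log{\left(x^{2} + \frac{1}{3} \right)} + 3\right) e^{- \frac{3 x}{2}}}{12}] = \frac{- 9 x^{2} + 64 x e^{\frac{3 x}{2}} - 3}{24 x^{2} e^{\frac{3 x}{2}} + 8 e^{\frac{3 x}{2}}} = f(x).
F(4) = \frac{1}{4 e^{6}} + \frac{4 \log{\left(\frac{49}{3} \right)}}{3}; F(-1) = \frac{4 \log{\left(\frac{4}{3} \right)}}{3} + \frac{e^{\frac{3}{2}}}{4}.
Integral = F(4) - F(-1) = - \frac{e^{\frac{3}{2}}}{4} - \frac{4 \log{\left(\frac{4}{3} \right)}}{3} + \frac{1}{4 e^{6}} + \frac{4 \log{\left(\frac{49}{3} \right)}}{3}.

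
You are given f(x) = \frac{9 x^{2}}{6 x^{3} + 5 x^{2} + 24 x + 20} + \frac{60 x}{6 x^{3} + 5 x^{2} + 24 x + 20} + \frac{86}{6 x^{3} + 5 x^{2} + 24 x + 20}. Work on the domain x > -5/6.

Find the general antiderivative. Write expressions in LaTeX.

Integrate term by term and add the pieces.
Check: d/dx[\frac{3 \log{\left(3 x + \frac{5}{2} \right)}}{2} + 5 \operatorname{atan}{\left(\frac{x}{2} \right)}] = \frac{9 x^{2} + 60 x + 86}{6 x^{3} + 5 x^{2} + 24 x + 20}, which equals f(x).

F(x) = \frac{3 \log{\left(3 x + \frac{5}{2} \right)}}{2} + 5 \operatorname{atan}{\left(\frac{x}{2} \right)} + C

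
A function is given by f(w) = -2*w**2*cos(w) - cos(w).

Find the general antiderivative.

Integrate term by term and add the pieces.
Check: d/dw[-2*w**2*sin(w) - 4*w*cos(w) + 3*sin(w)] = -2*w**2*cos(w) - cos(w) = f(w).

F(w) = -2*w**2*sin(w) - 4*w*cos(w) + 3*sin(w) + C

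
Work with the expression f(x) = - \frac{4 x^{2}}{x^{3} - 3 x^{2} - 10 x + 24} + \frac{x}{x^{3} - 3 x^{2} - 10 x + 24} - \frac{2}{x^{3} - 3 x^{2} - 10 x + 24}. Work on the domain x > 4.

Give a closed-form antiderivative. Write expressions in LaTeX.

The denominator factors as \left(x - 4\right) \left(x - 2\right) \left(x + 3\right); partial fractions split f into directly integrable pieces: - \frac{41}{35 \left(x + 3\right)} + \frac{8}{5 \left(x - 2\right)} - \frac{31}{7 \left(x - 4\right)}.
Check: d/dx[- \frac{31 \log{\left(x - 4 \right)}}{7} + \frac{8 \log{\left(x - 2 \right)}}{5} - \frac{41 \log{\left(x + 3 \right)}}{35}] = \frac{- 4 x^{2} + x - 2}{x^{3} - 3 x^{2} - 10 x + 24}, which equals f(x).

An antiderivative is F(x) = - \frac{31 \log{\left(x - 4 \right)}}{7} + \frac{8 \log{\left(x - 2 \right)}}{5} - \frac{41 \log{\left(x + 3 \right)}}{35}.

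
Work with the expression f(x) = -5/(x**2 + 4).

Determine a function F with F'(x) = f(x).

Whatever form F(x) takes, F'(x) = f(x) is non-negotiable.
Check: d/dx[-5*atan(x/2)/2] = -5/(x**2 + 4) = f(x).

An antiderivative is F(x) = -5*atan(x/2)/2.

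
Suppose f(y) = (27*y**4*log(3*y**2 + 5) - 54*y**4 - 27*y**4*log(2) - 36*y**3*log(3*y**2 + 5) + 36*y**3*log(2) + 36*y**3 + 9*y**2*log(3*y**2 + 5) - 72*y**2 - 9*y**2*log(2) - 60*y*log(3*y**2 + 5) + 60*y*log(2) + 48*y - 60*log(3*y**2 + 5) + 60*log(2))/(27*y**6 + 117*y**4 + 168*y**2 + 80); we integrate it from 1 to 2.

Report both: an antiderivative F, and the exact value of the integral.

Antiderivative: F(y) = (-3*y*log(3*y**2 + 5) + 3*y*log(2) + 2*log(3*y**2 + 5) - 2*log(2))/(3*y**2 + 4); value = -log(17/2)/4 + log(4)/7

An antiderivative F(y) passes only if d/dy[F] lands on f(y) exactly.
F(y) = (-3*y*log(3*y**2 + 5) + 3*y*log(2) + 2*log(3*y**2 + 5) - 2*log(2))/(3*y**2 + 4) is an antiderivative of f.
Check: d/dy[(-3*y*log(3*y**2 + 5) + 3*y*log(2) + 2*log(3*y**2 + 5) - 2*log(2))/(3*y**2 + 4)] = (27*y**4*log(3*y**2 + 5) - 54*y**4 - 27*y**4*log(2) - 36*y**3*log(3*y**2 + 5) + 36*y**3*log(2) + 36*y**3 + 9*y**2*log(3*y**2 + 5) - 72*y**2 - 9*y**2*log(2) - 60*y*log(3*y**2 + 5) + 60*y*log(2) + 48*y - 60*log(3*y**2 + 5) + 60*log(2))/(27*y**6 + 117*y**4 + 168*y**2 + 80) = f(y).
F(2) = -log(17)/4 + log(2)/4; F(1) = -log(8)/7 + log(2)/7.
Integral = F(2) - F(1) = -log(17/2)/4 + log(4)/7.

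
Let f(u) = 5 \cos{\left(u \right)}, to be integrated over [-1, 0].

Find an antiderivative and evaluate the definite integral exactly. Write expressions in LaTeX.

An antiderivative F(u) passes only if d/du[F] lands on f(u) exactly.
F(u) = 5 \sin{\left(u \right)} is an antiderivative of f.
Check: d/du[5 \sin{\left(u \right)}] = 5 \cos{\left(u \right)} = f(u).
F(0) = 0; F(-1) = - 5 \sin{\left(1 \right)}.
Integral = F(0) - F(-1) = 5 \sin{\left(1 \right)}.

Antiderivative: F(u) = 5 \sin{\left(u \right)}; value = 5 \sin{\left(1 \right)}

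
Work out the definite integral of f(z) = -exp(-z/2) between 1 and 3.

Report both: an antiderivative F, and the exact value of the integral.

An antiderivative F(z) passes only if d/dz[F] lands on f(z) exactly.
F(z) = 2*exp(-z/2) is an antiderivative of f.
Check: d/dz[2*exp(-z/2)] = -exp(-z/2) = f(z).
F(3) = 2*exp(-3/2); F(1) = 2*exp(-1/2).
Integral = F(3) - F(1) = -2*exp(-1/2) + 2*exp(-3/2).

Antiderivative: F(z) = 2*exp(-z/2); value = -2*exp(-1/2) + 2*exp(-3/2)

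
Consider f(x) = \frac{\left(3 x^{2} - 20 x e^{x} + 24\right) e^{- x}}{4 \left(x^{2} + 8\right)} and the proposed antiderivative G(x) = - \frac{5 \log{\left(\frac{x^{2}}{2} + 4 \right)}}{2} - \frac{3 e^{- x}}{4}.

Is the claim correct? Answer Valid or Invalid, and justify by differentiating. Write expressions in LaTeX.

d/dx[G] = \frac{3 x^{2} - 20 x e^{x} + 24}{4 x^{2} e^{x} + 32 e^{x}}
This equals f(x) exactly, so the claim holds.

Valid - the claim checks out under differentiation.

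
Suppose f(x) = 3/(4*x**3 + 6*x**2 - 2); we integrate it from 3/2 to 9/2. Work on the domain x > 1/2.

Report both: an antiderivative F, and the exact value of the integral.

Antiderivative: F(x) = -(-2*x*log(x - 1/2) + 2*x*log(x + 1) - 2*log(x - 1/2) + 2*log(x + 1) - 3)/(6*(x + 1)); value = -log(11/2)/3 - 6/55 + log(5/2)/3 + log(4)/3

Factor the denominator (2*(x + 1)**2*(2*x - 1)) and decompose: f = 2/(3*(2*x - 1)) - 1/(3*(x + 1)) - 1/(2*(x + 1)**2); each piece integrates to a log, atan, or power term.
F(x) = -(-2*x*log(x - 1/2) + 2*x*log(x + 1) - 2*log(x - 1/2) + 2*log(x + 1) - 3)/(6*(x + 1)) is an antiderivative of f.
Check: d/dx[-(-2*x*log(x - 1/2) + 2*x*log(x + 1) - 2*log(x - 1/2) + 2*log(x + 1) - 3)/(6*(x + 1))] = 3/(4*x**3 + 6*x**2 - 2) = f(x).
F(9/2) = -log(11/2)/3 + 1/11 + log(4)/3; F(3/2) = 1/5 - log(5/2)/3.
Integral = F(9/2) - F(3/2) = -log(11/2)/3 - 6/55 + log(5/2)/3 + log(4)/3.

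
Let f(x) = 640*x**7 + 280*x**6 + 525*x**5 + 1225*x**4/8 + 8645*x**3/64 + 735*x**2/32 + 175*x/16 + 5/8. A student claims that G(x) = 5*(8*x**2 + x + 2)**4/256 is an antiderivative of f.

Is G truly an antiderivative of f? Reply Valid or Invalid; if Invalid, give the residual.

Valid - differentiating G returns exactly f.

d/dx[G] = 640*x**7 + 280*x**6 + 525*x**5 + 1225*x**4/8 + 8645*x**3/64 + 735*x**2/32 + 175*x/16 + 5/8
This equals f(x) exactly, so the claim holds.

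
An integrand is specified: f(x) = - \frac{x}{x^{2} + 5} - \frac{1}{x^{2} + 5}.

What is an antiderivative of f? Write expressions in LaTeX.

Integrate term by term and add the pieces.
Check: d/dx[- \frac{\log{\left(x^{2} + 5 \right)}}{2} - \frac{\sqrt{5} \operatorname{atan}{\left(\frac{\sqrt{5} x}{5} \right)}}{5}] = \frac{- x - 1}{x^{2} + 5}, which equals f(x).

An antiderivative is F(x) = - \frac{\log{\left(x^{2} + 5 \right)}}{2} - \frac{\sqrt{5} \operatorname{atan}{\left(\frac{\sqrt{5} x}{5} \right)}}{5}.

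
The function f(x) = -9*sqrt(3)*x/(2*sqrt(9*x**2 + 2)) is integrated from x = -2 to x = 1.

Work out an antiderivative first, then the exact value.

Antiderivative: F(x) = -sqrt(3)*sqrt(9*x**2 + 2)/2; value = -sqrt(33)/2 + sqrt(114)/2

The substitution u = 3*x**2 + 2/3 works: f is exactly (dF/du)*(du/dx) for that inner function.
F(x) = -sqrt(3)*sqrt(9*x**2 + 2)/2 is an antiderivative of f.
Check: d/dx[-sqrt(3)*sqrt(9*x**2 + 2)/2] = -9*sqrt(3)*x/(2*sqrt(9*x**2 + 2)) = f(x).
F(1) = -sqrt(33)/2; F(-2) = -sqrt(114)/2.
Integral = F(1) - F(-2) = -sqrt(33)/2 + sqrt(114)/2.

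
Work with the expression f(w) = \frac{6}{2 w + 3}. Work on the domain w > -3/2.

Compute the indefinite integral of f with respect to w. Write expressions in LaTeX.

F(w) = 3 \log{\left(2 w + 3 \right)} + C

Differentiate the proposed F(w) back; it has to land on f(w) exactly.
Check: d/dw[3 \log{\left(2 w + 3 \right)}] = \frac{6}{2 w + 3} = f(w).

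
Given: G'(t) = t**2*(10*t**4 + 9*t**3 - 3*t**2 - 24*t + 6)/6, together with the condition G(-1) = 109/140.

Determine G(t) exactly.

Differentiate the proposed G(t) back; it has to land on the given G'(t).
A general antiderivative is 5*t**7/21 + t**6/4 - t**5/10 - t**4 + t**3/3 + C.
The condition gives C = 109/140 - (-171/140) = 2.
So G(t) = 5*t**7/21 + t**6/4 - t**5/10 - t**4 + t**3/3 + 2.
Check: d/dt[5*t**7/21 + t**6/4 - t**5/10 - t**4 + t**3/3 + 2] = 5*t**6/3 + 3*t**5/2 - t**4/2 - 4*t**3 + t**2, which equals G'(t).

G(t) = 5*t**7/21 + t**6/4 - t**5/10 - t**4 + t**3/3 + 2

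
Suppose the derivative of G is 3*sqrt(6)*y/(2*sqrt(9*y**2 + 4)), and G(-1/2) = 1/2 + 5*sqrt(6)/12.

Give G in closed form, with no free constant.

The substitution u = 3*y**2/2 + 2/3 works: G'(y) is exactly (dG/du)*(du/dy) for that inner function.
A general antiderivative is sqrt(3*y**2/2 + 2/3) + C.
The condition gives C = 1/2 + 5*sqrt(6)/12 - (5*sqrt(6)/12) = 1/2.
So G(y) = (sqrt(6)*sqrt(9*y**2 + 4) + 3)/6.
Check: d/dy[(sqrt(6)*sqrt(9*y**2 + 4) + 3)/6] = 3*sqrt(6)*y/(2*sqrt(9*y**2 + 4)) = G'(y).

G(y) = (sqrt(6)*sqrt(9*y**2 + 4) + 3)/6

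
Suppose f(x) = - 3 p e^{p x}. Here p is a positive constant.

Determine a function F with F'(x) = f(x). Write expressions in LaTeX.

Any candidate F(x) must reproduce f(x) exactly when differentiated.
Check: d/dx[- 3 e^{p x}] = - 3 p e^{p x} = f(x).

An antiderivative is F(x) = - 3 e^{p x}.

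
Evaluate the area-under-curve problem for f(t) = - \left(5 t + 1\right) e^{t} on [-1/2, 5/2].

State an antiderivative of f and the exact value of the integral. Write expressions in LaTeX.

f has the shape u'v + uv' for u = 4 - 5 t and v = e^{t} — it is the derivative of the product u*v.
F(t) = \left(4 - 5 t\right) e^{t} is an antiderivative of f.
Check: d/dt[\left(4 - 5 t\right) e^{t}] = - 5 t e^{t} - e^{t}, which equals f(t).
F(5/2) = - \frac{17 e^{\frac{5}{2}}}{2}; F(-1/2) = \frac{13}{2 e^{\frac{1}{2}}}.
Integral = F(5/2) - F(-1/2) = - \frac{17 e^{\frac{5}{2}}}{2} - \frac{13}{2 e^{\frac{1}{2}}}.

Antiderivative: F(t) = \left(4 - 5 t\right) e^{t}; value = - \frac{17 e^{\frac{5}{2}}}{2} - \frac{13}{2 e^{\frac{1}{2}}}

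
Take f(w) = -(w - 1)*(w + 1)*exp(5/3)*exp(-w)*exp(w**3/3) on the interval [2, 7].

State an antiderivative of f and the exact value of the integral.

f matches the chain-rule pattern g'(h)*h' with inner function h(w) = w**3/3 - w + 5/3; substituting u = h(w) collapses the integral.
F(w) = -exp(w**3/3 - w + 5/3) is an antiderivative of f.
Check: d/dw[-exp(w**3/3 - w + 5/3)] = -w**2*exp(5/3)*exp(-w)*exp(w**3/3) + exp(5/3)*exp(-w)*exp(w**3/3), which equals f(w).
F(7) = -exp(109); F(2) = -exp(7/3).
Integral = F(7) - F(2) = -exp(109) + exp(7/3).

Antiderivative: F(w) = -exp(w**3/3 - w + 5/3); value = -exp(109) + exp(7/3)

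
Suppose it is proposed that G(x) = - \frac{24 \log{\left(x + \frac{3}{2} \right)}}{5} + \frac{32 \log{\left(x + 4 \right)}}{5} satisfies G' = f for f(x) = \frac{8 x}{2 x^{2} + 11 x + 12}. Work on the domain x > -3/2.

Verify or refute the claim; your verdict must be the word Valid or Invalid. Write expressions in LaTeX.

d/dx[G] = \frac{16 x - 96}{10 x^{2} + 55 x + 60}
d/dx[G] - f(x) = - \frac{24}{10 x + 15} != 0.

Invalid: d/dx[G] - f = - \frac{24}{10 x + 15}, which is not 0.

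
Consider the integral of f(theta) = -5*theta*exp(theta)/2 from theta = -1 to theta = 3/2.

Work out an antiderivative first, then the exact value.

Recognize the product-rule pattern: f = u'v + uv' with u = 5/2 - 5*theta/2, v = exp(theta), so integration by parts undoes it.
F(theta) = (5 - 5*theta)*exp(theta)/2 is an antiderivative of f.
Check: d/dtheta[(5 - 5*theta)*exp(theta)/2] = -5*theta*exp(theta)/2 = f(theta).
F(3/2) = -5*exp(3/2)/4; F(-1) = 5*exp(-1).
Integral = F(3/2) - F(-1) = -5*exp(3/2)/4 - 5*exp(-1).

Antiderivative: F(theta) = (5 - 5*theta)*exp(theta)/2; value = -5*exp(3/2)/4 - 5*exp(-1)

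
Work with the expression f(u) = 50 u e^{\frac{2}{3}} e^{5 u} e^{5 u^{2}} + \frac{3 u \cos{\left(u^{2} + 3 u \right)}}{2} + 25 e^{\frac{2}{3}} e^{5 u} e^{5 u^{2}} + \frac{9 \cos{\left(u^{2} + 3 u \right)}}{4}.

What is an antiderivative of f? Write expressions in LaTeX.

Integrate term by term and add the pieces.
Check: d/du[\frac{20 e^{\frac{2}{3}} e^{5 u} e^{5 u^{2}} + 3 \sin{\left(u^{2} + 3 u \right)}}{4}] = 50 u e^{\frac{2}{3}} e^{5 u} e^{5 u^{2}} + \frac{3 u \cos{\left(u^{2} + 3 u \right)}}{2} + 25 e^{\frac{2}{3}} e^{5 u} e^{5 u^{2}} + \frac{9 \cos{\left(u^{2} + 3 u \right)}}{4} = f(u).

An antiderivative is F(u) = \frac{20 e^{\frac{2}{3}} e^{5 u} e^{5 u^{2}} + 3 \sin{\left(u^{2} + 3 u \right)}}{4}.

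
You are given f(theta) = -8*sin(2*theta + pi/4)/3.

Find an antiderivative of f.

Whatever form F(theta) takes, F'(theta) = f(theta) is non-negotiable.
Check: d/dtheta[4*cos(2*theta + pi/4)/3] = -8*sin(2*theta + pi/4)/3 = f(theta).

An antiderivative is F(theta) = 4*cos(2*theta + pi/4)/3.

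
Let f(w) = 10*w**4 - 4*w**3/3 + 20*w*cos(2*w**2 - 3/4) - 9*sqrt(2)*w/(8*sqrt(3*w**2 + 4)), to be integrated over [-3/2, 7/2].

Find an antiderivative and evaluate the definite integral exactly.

Integrate term by term and add the pieces.
F(w) = sqrt(2)*(24*sqrt(2)*w**5 - 4*sqrt(2)*w**4 - 9*sqrt(3*w**2 + 4) + 60*sqrt(2)*sin(2*w**2 - 3/4) + 4*sqrt(2))/24 is an antiderivative of f.
Check: d/dw[sqrt(2)*(24*sqrt(2)*w**5 - 4*sqrt(2)*w**4 - 9*sqrt(3*w**2 + 4) + 60*sqrt(2)*sin(2*w**2 - 3/4) + 4*sqrt(2))/24] = (240*w**4*sqrt(3*w**2 + 4) - 32*w**3*sqrt(3*w**2 + 4) + 480*w*sqrt(3*w**2 + 4)*cos(2*w**2 - 3/4) - 27*sqrt(2)*w)/(24*sqrt(3*w**2 + 4)), which equals f(w).
F(7/2) = 5*sin(95/4) - 3*sqrt(326)/16 + 4003/4; F(-3/2) = -397/24 + 5*sin(15/4) - 3*sqrt(86)/16.
Integral = F(7/2) - F(-3/2) = 5*sin(95/4) - 3*sqrt(326)/16 + 3*sqrt(86)/16 - 5*sin(15/4) + 24415/24.

Antiderivative: F(w) = sqrt(2)*(24*sqrt(2)*w**5 - 4*sqrt(2)*w**4 - 9*sqrt(3*w**2 + 4) + 60*sqrt(2)*sin(2*w**2 - 3/4) + 4*sqrt(2))/24; value = 5*sin(95/4) - 3*sqrt(326)/16 + 3*sqrt(86)/16 - 5*sin(15/4) + 24415/24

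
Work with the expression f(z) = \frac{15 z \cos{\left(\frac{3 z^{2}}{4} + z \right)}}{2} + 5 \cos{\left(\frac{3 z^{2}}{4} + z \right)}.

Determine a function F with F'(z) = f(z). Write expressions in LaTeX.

f matches the chain-rule pattern g'(h)*h' with inner function h(z) = \frac{3 z^{2}}{4} + z; substituting u = h(z) collapses the integral.
Check: d/dz[5 \sin{\left(\frac{3 z^{2}}{4} + z \right)}] = \frac{15 z \cos{\left(\frac{3 z^{2}}{4} + z \right)}}{2} + 5 \cos{\left(\frac{3 z^{2}}{4} + z \right)} = f(z).

An antiderivative is F(z) = 5 \sin{\left(\frac{3 z^{2}}{4} + z \right)}.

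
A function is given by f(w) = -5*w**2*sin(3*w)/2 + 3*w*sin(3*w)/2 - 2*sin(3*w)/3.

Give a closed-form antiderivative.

An antiderivative is F(w) = 5*w**2*cos(3*w)/6 - 5*w*sin(3*w)/9 - w*cos(3*w)/2 + sin(3*w)/6 + cos(3*w)/27.

Integrate term by term and add the pieces.
Check: d/dw[5*w**2*cos(3*w)/6 - 5*w*sin(3*w)/9 - w*cos(3*w)/2 + sin(3*w)/6 + cos(3*w)/27] = -5*w**2*sin(3*w)/2 + 3*w*sin(3*w)/2 - 2*sin(3*w)/3 = f(w).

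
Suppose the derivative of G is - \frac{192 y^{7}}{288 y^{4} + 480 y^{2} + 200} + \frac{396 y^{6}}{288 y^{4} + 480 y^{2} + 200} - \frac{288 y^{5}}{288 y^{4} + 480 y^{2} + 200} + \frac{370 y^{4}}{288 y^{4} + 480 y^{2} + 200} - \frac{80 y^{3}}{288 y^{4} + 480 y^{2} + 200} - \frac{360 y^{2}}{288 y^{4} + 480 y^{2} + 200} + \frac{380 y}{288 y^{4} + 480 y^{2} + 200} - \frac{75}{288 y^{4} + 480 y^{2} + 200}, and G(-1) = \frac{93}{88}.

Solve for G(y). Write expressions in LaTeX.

G(y) = - \frac{8 y^{6} - 22 y^{5} + 4 y^{4} + 30 y^{3} - 62 y^{2} + 15 y - 20}{8 \left(6 y^{2} + 5\right)}

The integrand splits into summands that can be handled one at a time.
A general antiderivative is \frac{\left(\frac{3}{4} - y\right) \left(\frac{y^{5}}{2} - y^{4} - \frac{y^{3}}{2} + \frac{3 y^{2}}{2} - \frac{5 y}{4}\right)}{3 y^{2} + \frac{5}{2}} + C.
The condition gives C = \frac{93}{88} - (\frac{49}{88}) = \frac{1}{2}.
So G(y) = - \frac{8 y^{6} - 22 y^{5} + 4 y^{4} + 30 y^{3} - 62 y^{2} + 15 y - 20}{8 \left(6 y^{2} + 5\right)}.
Check: d/dy[- \frac{8 y^{6} - 22 y^{5} + 4 y^{4} + 30 y^{3} - 62 y^{2} + 15 y - 20}{8 \left(6 y^{2} + 5\right)}] = \frac{- 192 y^{7} + 396 y^{6} - 288 y^{5} + 370 y^{4} - 80 y^{3} - 360 y^{2} + 380 y - 75}{288 y^{4} + 480 y^{2} + 200}, which equals G'(y).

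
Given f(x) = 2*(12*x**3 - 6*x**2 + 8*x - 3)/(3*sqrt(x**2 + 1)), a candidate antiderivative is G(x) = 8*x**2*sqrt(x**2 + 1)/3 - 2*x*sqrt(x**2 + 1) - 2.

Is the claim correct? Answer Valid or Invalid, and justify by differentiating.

d/dx[G] = (24*x**3 - 12*x**2 + 16*x - 6)/(3*sqrt(x**2 + 1))
This equals f(x) exactly, so the claim holds.

Valid: G'(x) = f(x).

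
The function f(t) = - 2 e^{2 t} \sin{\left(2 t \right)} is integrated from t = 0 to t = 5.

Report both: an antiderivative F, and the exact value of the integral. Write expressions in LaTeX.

Whatever form F(t) takes, F'(t) = f(t) is non-negotiable.
F(t) = - \frac{e^{2 t} \sin{\left(2 t \right)}}{2} + \frac{e^{2 t} \cos{\left(2 t \right)}}{2} is an antiderivative of f.
Check: d/dt[- \frac{e^{2 t} \sin{\left(2 t \right)}}{2} + \frac{e^{2 t} \cos{\left(2 t \right)}}{2}] = - 2 e^{2 t} \sin{\left(2 t \right)} = f(t).
F(5) = \frac{e^{10} \cos{\left(10 \right)}}{2} - \frac{e^{10} \sin{\left(10 \right)}}{2}; F(0) = \frac{1}{2}.
Integral = F(5) - F(0) = \frac{e^{10} \cos{\left(10 \right)}}{2} - \frac{1}{2} - \frac{e^{10} \sin{\left(10 \right)}}{2}.

Antiderivative: F(t) = - \frac{e^{2 t} \sin{\left(2 t \right)}}{2} + \frac{e^{2 t} \cos{\left(2 t \right)}}{2}; value = \frac{e^{10} \cos{\left(10 \right)}}{2} - \frac{1}{2} - \frac{e^{10} \sin{\left(10 \right)}}{2}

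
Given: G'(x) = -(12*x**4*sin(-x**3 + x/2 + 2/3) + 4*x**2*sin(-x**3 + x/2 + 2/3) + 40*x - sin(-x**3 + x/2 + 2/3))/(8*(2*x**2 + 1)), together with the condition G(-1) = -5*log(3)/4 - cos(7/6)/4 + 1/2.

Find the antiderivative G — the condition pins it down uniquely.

A candidate passes only if d/dx[G] lands on the given G'(x) exactly.
A general antiderivative is -5*log(2*x**2 + 1)/4 - cos(-x**3 + x/2 + 2/3)/4 + C.
The condition gives C = -5*log(3)/4 - cos(7/6)/4 + 1/2 - (-5*log(3)/4 - cos(7/6)/4) = 1/2.
So G(x) = -(5*log(2*x**2 + 1) + cos(-x**3 + x/2 + 2/3) - 2)/4.
Check: d/dx[-(5*log(2*x**2 + 1) + cos(-x**3 + x/2 + 2/3) - 2)/4] = (-12*x**4*sin(-x**3 + x/2 + 2/3) - 4*x**2*sin(-x**3 + x/2 + 2/3) - 40*x + sin(-x**3 + x/2 + 2/3))/(16*x**2 + 8), which equals G'(x).

G(x) = -(5*log(2*x**2 + 1) + cos(-x**3 + x/2 + 2/3) - 2)/4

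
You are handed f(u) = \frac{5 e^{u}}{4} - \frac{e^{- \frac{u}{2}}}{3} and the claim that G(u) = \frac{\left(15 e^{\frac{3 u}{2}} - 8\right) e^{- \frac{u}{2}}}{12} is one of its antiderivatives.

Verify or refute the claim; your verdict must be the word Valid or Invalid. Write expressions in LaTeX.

Invalid: d/du[G] - f = \frac{2 e^{- \frac{u}{2}}}{3}, which is not 0.

d/du[G] = \frac{\left(15 e^{\frac{3 u}{2}} + 4\right) e^{- \frac{u}{2}}}{12}
d/du[G] - f(u) = \frac{2 e^{- \frac{u}{2}}}{3} != 0.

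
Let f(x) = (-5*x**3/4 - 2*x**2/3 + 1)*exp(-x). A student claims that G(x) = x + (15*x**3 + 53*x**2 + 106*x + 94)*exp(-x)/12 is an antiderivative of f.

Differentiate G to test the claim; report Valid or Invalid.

Invalid: d/dx[G] - f = 1, which is not 0.

d/dx[G] = (-15*x**3 - 8*x**2 + 12*exp(x) + 12)*exp(-x)/12
d/dx[G] - f(x) = 1 != 0.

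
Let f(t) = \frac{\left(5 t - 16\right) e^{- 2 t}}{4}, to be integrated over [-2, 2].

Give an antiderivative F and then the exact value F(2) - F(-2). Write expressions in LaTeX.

f has the shape u'v + uv' for u = \frac{27}{16} - \frac{5 t}{8} and v = e^{- 2 t} — it is the derivative of the product u*v.
F(t) = - \frac{\left(10 t - 27\right) e^{- 2 t}}{16} is an antiderivative of f.
Check: d/dt[- \frac{\left(10 t - 27\right) e^{- 2 t}}{16}] = \frac{\left(5 t - 16\right) e^{- 2 t}}{4} = f(t).
F(2) = \frac{7}{16 e^{4}}; F(-2) = \frac{47 e^{4}}{16}.
Integral = F(2) - F(-2) = - \frac{47 e^{4}}{16} + \frac{7}{16 e^{4}}.

Antiderivative: F(t) = - \frac{\left(10 t - 27\right) e^{- 2 t}}{16}; value = - \frac{47 e^{4}}{16} + \frac{7}{16 e^{4}}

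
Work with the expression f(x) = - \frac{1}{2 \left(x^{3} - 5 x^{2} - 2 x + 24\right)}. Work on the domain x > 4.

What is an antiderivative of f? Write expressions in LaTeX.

Factor the denominator (2 \left(x - 4\right) \left(x - 3\right) \left(x + 2\right)) and decompose: f = - \frac{1}{60 \left(x + 2\right)} + \frac{1}{10 \left(x - 3\right)} - \frac{1}{12 \left(x - 4\right)}; each piece integrates to a log, atan, or power term.
Check: d/dx[- \frac{5 \log{\left(x - 4 \right)} - 6 \log{\left(x - 3 \right)} + \log{\left(x + 2 \right)}}{60}] = - \frac{1}{2 x^{3} - 10 x^{2} - 4 x + 48}, which equals f(x).

An antiderivative is F(x) = - \frac{5 \log{\left(x - 4 \right)} - 6 \log{\left(x - 3 \right)} + \log{\left(x + 2 \right)}}{60}.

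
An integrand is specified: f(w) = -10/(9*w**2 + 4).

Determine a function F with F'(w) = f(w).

An antiderivative is F(w) = -5*atan(3*w/2)/3.

Differentiate the proposed F(w) back; it has to land on f(w) exactly.
Check: d/dw[-5*atan(3*w/2)/3] = -10/(9*w**2 + 4) = f(w).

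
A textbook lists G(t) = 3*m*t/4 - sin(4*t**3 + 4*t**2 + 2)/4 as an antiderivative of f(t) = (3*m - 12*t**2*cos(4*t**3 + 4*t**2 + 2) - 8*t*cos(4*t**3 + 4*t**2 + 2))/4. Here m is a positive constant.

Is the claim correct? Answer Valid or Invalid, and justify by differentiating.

d/dt[G] = 3*m/4 - 3*t**2*cos(4*t**3 + 4*t**2 + 2) - 2*t*cos(4*t**3 + 4*t**2 + 2)
This equals f(t) exactly, so the claim holds.

Valid - differentiating G returns exactly f.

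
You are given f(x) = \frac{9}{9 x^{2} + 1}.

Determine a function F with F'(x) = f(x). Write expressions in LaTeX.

A candidate is checked by its d/dx: the result must match f(x).
Check: d/dx[3 \operatorname{atan}{\left(3 x \right)}] = \frac{9}{9 x^{2} + 1} = f(x).

An antiderivative is F(x) = 3 \operatorname{atan}{\left(3 x \right)}.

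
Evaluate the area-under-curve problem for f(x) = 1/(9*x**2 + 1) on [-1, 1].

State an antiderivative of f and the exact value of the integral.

Antiderivative: F(x) = atan(3*x)/3; value = 2*atan(3)/3

For F(x) to be correct the identity F'(x) - f(x) = 0 must hold.
F(x) = atan(3*x)/3 is an antiderivative of f.
Check: d/dx[atan(3*x)/3] = 1/(9*x**2 + 1) = f(x).
F(1) = atan(3)/3; F(-1) = -atan(3)/3.
Integral = F(1) - F(-1) = 2*atan(3)/3.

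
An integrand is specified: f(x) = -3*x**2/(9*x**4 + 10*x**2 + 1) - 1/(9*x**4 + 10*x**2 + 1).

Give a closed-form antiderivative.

The integrand splits into summands that can be handled one at a time.
Check: d/dx[-atan(x)/4 - atan(3*x)/4] = (-3*x**2 - 1)/(9*x**4 + 10*x**2 + 1), which equals f(x).

An antiderivative is F(x) = -atan(x)/4 - atan(3*x)/4.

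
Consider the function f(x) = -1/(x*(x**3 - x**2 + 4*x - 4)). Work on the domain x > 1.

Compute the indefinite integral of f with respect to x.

F(x) = log(x)/4 - log(x - 1)/5 - log(x**2 + 4)/40 + atan(x/2)/10 + C

Factor the denominator (x*(x - 1)*(x**2 + 4)) and decompose: f = -(x - 4)/(20*(x**2 + 4)) - 1/(5*(x - 1)) + 1/(4*x); each piece integrates to a log, atan, or power term.
Check: d/dx[log(x)/4 - log(x - 1)/5 - log(x**2 + 4)/40 + atan(x/2)/10] = -1/(x**4 - x**3 + 4*x**2 - 4*x), which equals f(x).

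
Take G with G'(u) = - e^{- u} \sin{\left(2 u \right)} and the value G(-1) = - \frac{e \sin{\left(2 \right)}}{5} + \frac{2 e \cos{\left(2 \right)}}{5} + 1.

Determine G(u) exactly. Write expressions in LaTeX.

The proposed G(u) is checked by its d/du: the result must match the given G'(u).
A general antiderivative is \frac{e^{- u} \sin{\left(2 u \right)}}{5} + \frac{2 e^{- u} \cos{\left(2 u \right)}}{5} + C.
The condition gives C = - \frac{e \sin{\left(2 \right)}}{5} + \frac{2 e \cos{\left(2 \right)}}{5} + 1 - (- \frac{e \sin{\left(2 \right)}}{5} + \frac{2 e \cos{\left(2 \right)}}{5}) = 1.
So G(u) = 1 + \frac{e^{- u} \sin{\left(2 u \right)}}{5} + \frac{2 e^{- u} \cos{\left(2 u \right)}}{5}.
Check: d/du[1 + \frac{e^{- u} \sin{\left(2 u \right)}}{5} + \frac{2 e^{- u} \cos{\left(2 u \right)}}{5}] = - e^{- u} \sin{\left(2 u \right)} = G'(u).

G(u) = 1 + \frac{e^{- u} \sin{\left(2 u \right)}}{5} + \frac{2 e^{- u} \cos{\left(2 u \right)}}{5}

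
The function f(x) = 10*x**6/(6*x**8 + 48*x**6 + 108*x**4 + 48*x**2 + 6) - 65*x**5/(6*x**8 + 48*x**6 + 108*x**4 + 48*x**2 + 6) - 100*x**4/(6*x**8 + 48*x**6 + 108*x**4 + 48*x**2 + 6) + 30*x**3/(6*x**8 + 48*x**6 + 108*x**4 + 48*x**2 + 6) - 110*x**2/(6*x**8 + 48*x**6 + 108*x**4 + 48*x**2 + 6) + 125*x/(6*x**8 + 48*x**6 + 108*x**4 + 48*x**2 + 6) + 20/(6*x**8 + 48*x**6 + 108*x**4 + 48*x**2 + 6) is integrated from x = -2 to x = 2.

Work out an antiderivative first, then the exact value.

Antiderivative: F(x) = -5*(4*x + 3)*(x**2 - 4*x + 1)/(12*(x**4 + 4*x**2 + 1)); value = -40/99

The integrand splits into summands that can be handled one at a time.
F(x) = -5*(4*x + 3)*(x**2 - 4*x + 1)/(12*(x**4 + 4*x**2 + 1)) is an antiderivative of f.
Check: d/dx[-5*(4*x + 3)*(x**2 - 4*x + 1)/(12*(x**4 + 4*x**2 + 1))] = (10*x**6 - 65*x**5 - 100*x**4 + 30*x**3 - 110*x**2 + 125*x + 20)/(6*x**8 + 48*x**6 + 108*x**4 + 48*x**2 + 6), which equals f(x).
F(2) = 5/12; F(-2) = 325/396.
Integral = F(2) - F(-2) = -40/99.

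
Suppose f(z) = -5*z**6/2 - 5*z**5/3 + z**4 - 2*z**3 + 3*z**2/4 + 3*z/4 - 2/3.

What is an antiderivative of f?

Integrate term by term and add the pieces.
Check: d/dz[-z*(900*z**6 + 700*z**5 - 504*z**4 + 1260*z**3 - 630*z**2 - 945*z + 1680)/2520] = -5*z**6/2 - 5*z**5/3 + z**4 - 2*z**3 + 3*z**2/4 + 3*z/4 - 2/3 = f(z).

An antiderivative is F(z) = -z*(900*z**6 + 700*z**5 - 504*z**4 + 1260*z**3 - 630*z**2 - 945*z + 1680)/2520.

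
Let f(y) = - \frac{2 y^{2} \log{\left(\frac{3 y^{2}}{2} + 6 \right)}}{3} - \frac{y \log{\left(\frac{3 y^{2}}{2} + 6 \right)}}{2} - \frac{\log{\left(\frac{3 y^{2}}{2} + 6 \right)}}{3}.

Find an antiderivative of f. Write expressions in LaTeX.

An antiderivative is F(y) = \frac{4 y^{3}}{27} + \frac{y^{2}}{4} - \frac{10 y}{9} + \left(- \frac{2 y^{3}}{9} - \frac{y^{2}}{4} - \frac{y}{3}\right) \log{\left(\frac{3 y^{2}}{2} + 6 \right)} - \log{\left(y^{2} + 4 \right)} + \frac{20 \operatorname{atan}{\left(\frac{y}{2} \right)}}{9}.

The integrand splits into summands that can be handled one at a time.
Check: d/dy[\frac{4 y^{3}}{27} + \frac{y^{2}}{4} - \frac{10 y}{9} + \left(- \frac{2 y^{3}}{9} - \frac{y^{2}}{4} - \frac{y}{3}\right) \log{\left(\frac{3 y^{2}}{2} + 6 \right)} - \log{\left(y^{2} + 4 \right)} + \frac{20 \operatorname{atan}{\left(\frac{y}{2} \right)}}{9}] = - \frac{2 y^{2} \log{\left(\frac{y^{2}}{2} + 2 \right)}}{3} - \frac{2 y^{2} \log{\left(3 \right)}}{3} - \frac{y \log{\left(\frac{y^{2}}{2} + 2 \right)}}{2} - \frac{y \log{\left(3 \right)}}{2} - \frac{\log{\left(\frac{y^{2}}{2} + 2 \right)}}{3} - \frac{\log{\left(3 \right)}}{3}, which equals f(y).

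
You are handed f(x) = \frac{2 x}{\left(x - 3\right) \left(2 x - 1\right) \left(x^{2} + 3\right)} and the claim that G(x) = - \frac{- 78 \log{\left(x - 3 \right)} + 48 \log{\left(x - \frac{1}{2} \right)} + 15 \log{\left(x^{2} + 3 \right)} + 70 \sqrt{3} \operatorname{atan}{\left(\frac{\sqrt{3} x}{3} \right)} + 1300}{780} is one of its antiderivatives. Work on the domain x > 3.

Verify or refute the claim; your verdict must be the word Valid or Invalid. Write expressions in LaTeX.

Valid - differentiating G returns exactly f.

d/dx[G] = \frac{2 x}{2 x^{4} - 7 x^{3} + 9 x^{2} - 21 x + 9}
This equals f(x) exactly, so the claim holds.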